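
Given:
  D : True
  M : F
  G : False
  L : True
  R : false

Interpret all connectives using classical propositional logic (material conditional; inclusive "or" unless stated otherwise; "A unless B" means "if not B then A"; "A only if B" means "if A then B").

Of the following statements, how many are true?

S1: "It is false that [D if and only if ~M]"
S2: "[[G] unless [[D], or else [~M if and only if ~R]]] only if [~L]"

S1: Formalization: ¬(D ↔ ¬M)

¬M = ¬F = T
D ↔ ¬M = T ↔ T = T
¬(D ↔ ¬M) = ¬T = F
So S1 is false.

S2: Parsed as (G ∨ (D ∨ (¬M ↔ ¬R))) → ¬L

¬M = ¬F = T
¬R = ¬F = T
¬M ↔ ¬R = T ↔ T = T
D ∨ (¬M ↔ ¬R) = T ∨ T = T
G ∨ (D ∨ (¬M ↔ ¬R)) = F ∨ T = T
¬L = ¬T = F
(G ∨ (D ∨ (¬M ↔ ¬R))) → ¬L = T → F = F
So S2 is false.

True statements: 0 (none).

0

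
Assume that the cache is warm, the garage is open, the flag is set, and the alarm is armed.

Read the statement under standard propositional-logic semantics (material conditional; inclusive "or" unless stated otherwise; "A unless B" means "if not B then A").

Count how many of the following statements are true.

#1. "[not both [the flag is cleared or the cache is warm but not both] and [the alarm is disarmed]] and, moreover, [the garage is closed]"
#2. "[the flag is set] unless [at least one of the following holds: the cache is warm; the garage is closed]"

1

Let M = "the flag is set" (True), P = "the cache is warm" (True), V = "the alarm is armed" (True), K = "the garage is closed" (False).

#1: Parsed as ((not M xor P) nand not V) and K

not M = not True = False
not M xor P = False xor True = True
not V = not True = False
(not M xor P) nand not V = True nand False = True
((not M xor P) nand not V) and K = True and False = False
So #1 is false.

#2: This is M or (P or K).

P or K = True or False = True
M or (P or K) = True or True = True
Hence #2 is true.

Count: 1.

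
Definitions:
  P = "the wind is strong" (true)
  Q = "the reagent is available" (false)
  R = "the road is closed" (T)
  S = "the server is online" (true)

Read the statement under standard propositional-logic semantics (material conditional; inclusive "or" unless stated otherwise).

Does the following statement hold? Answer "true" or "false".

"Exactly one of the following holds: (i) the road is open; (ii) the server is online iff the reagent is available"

False.

This is ~R xor (S <-> Q).

~R = ~T = F
S <-> Q = T <-> F = F
~R xor (S <-> Q) = F xor F = F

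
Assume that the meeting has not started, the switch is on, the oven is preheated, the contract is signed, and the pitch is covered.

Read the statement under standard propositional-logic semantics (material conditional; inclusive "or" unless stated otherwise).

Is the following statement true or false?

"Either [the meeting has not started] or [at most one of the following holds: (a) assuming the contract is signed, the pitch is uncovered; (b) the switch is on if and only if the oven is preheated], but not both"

Let L = "the meeting has started" (F), K = "the contract is signed" (T), R = "the pitch is covered" (T), V = "the switch is on" (T), N = "the oven is preheated" (T).
This is ~L xor ((K -> ~R) nand (V <-> N)).

~L = ~F = T
~R = ~T = F
K -> ~R = T -> F = F
V <-> N = T <-> T = T
(K -> ~R) nand (V <-> N) = F nand T = T
~L xor ((K -> ~R) nand (V <-> N)) = T xor T = F

False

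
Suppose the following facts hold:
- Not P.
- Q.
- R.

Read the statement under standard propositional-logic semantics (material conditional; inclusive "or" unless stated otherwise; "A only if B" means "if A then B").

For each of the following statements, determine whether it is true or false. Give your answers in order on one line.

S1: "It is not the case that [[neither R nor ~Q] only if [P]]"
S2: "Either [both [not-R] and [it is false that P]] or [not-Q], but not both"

S1: Parsed as ¬((R ↓ ¬Q) → P)

¬Q = ¬T = F
R ↓ ¬Q = T ↓ F = F
(R ↓ ¬Q) → P = F → F = T
¬((R ↓ ¬Q) → P) = ¬T = F
So S1 is false.

S2: Parsed as (¬R ∧ ¬P) ⊕ ¬Q

¬R = ¬T = F
¬P = ¬F = T
¬R ∧ ¬P = F ∧ T = F
¬Q = ¬T = F
(¬R ∧ ¬P) ⊕ ¬Q = F ⊕ F = F
Thus S2 is false.

S1 False; S2 False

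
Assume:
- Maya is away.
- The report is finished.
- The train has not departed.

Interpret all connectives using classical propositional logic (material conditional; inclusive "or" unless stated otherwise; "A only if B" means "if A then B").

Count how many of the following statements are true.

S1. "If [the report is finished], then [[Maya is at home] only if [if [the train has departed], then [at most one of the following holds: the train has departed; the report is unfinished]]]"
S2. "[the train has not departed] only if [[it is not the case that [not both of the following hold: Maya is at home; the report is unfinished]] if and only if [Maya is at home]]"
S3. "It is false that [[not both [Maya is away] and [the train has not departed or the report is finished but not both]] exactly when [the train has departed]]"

3

Let R = "the report is finished" (True), U = "Maya is at home" (False), Q = "the train has departed" (False).

S1: Parsed as R -> (U -> (Q -> (Q nand not R)))

not R = not True = False
Q nand not R = False nand False = True
Q -> (Q nand not R) = False -> True = True
U -> (Q -> (Q nand not R)) = False -> True = True
R -> (U -> (Q -> (Q nand not R))) = True -> True = True
Thus S1 is true.

S2: In symbols: not Q -> (not (U nand not R) iff U)

not Q = not False = True
not R = not True = False
U nand not R = False nand False = True
not (U nand not R) = not True = False
not (U nand not R) iff U = False iff False = True
not Q -> (not (U nand not R) iff U) = True -> True = True
Thus S2 is true.

S3: Parsed as not ((not U nand (not Q xor R)) iff Q)

not U = not False = True
not Q = not False = True
not Q xor R = True xor True = False
not U nand (not Q xor R) = True nand False = True
(not U nand (not Q xor R)) iff Q = True iff False = False
not ((not U nand (not Q xor R)) iff Q) = not False = True
Hence S3 is true.

Count: 3.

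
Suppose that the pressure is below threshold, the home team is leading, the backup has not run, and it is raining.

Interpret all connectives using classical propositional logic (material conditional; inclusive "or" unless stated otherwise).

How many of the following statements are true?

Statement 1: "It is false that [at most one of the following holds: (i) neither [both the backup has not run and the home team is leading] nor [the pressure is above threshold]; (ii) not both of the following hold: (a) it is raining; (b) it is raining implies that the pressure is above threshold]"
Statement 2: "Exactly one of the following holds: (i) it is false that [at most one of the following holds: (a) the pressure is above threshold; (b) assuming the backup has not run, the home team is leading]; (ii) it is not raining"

0

Let R = "the backup has run" (F), Q = "the home team is leading" (T), P = "the pressure is above threshold" (F), S = "it is raining" (T).

Statement 1: In symbols: ~(((~R & Q) nor P) nand (S nand (S -> P)))

~R = ~F = T
~R & Q = T & T = T
(~R & Q) nor P = T nor F = F
S -> P = T -> F = F
S nand (S -> P) = T nand F = T
((~R & Q) nor P) nand (S nand (S -> P)) = F nand T = T
~(((~R & Q) nor P) nand (S nand (S -> P))) = ~T = F
So Statement 1 is false.

Statement 2: Parsed as ~(P nand (~R -> Q)) xor ~S

~R = ~F = T
~R -> Q = T -> T = T
P nand (~R -> Q) = F nand T = T
~(P nand (~R -> Q)) = ~T = F
~S = ~T = F
~(P nand (~R -> Q)) xor ~S = F xor F = F
So Statement 2 is false.

0 of the 2 statements are true (none).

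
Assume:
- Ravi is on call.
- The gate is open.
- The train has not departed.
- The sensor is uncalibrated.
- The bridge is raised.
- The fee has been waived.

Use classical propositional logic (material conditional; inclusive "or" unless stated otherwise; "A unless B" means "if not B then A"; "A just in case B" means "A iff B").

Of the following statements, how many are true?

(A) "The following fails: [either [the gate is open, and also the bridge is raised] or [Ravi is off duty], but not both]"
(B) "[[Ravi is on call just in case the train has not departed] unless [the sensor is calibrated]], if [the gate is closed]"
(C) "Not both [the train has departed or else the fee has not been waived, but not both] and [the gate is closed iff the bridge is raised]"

2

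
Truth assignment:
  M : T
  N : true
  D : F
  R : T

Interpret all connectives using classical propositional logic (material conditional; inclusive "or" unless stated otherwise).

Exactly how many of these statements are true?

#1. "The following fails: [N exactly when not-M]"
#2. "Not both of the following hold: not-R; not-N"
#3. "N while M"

#1: This is not (N iff not M).

not M = not True = False
N iff not M = True iff False = False
not (N iff not M) = not False = True
Hence #1 is true.

#2: This is not R nand not N.

not R = not True = False
not N = not True = False
not R nand not N = False nand False = True
Hence #2 is true.

#3: In symbols: N and M

N and M = True and True = True
Thus #3 is true.

3 of the 3 statements are true (#1, #2, #3).

3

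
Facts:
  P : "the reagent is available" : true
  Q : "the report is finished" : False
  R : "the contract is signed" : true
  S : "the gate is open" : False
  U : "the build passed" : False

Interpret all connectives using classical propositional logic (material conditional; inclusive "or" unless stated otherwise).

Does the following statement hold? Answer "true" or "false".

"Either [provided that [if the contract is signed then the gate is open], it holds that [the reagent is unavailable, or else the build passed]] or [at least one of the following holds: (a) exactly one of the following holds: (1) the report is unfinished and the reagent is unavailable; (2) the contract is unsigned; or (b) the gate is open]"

True.

Values: R=T, S=F, P=T, U=F, Q=F.
Formalization: ((R -> S) -> (~P | U)) | (((~Q & ~P) xor ~R) | S)

R -> S = T -> F = F
~P = ~T = F
~P | U = F | F = F
(R -> S) -> (~P | U) = F -> F = T
~Q = ~F = T
~P = ~T = F
~Q & ~P = T & F = F
~R = ~T = F
(~Q & ~P) xor ~R = F xor F = F
((~Q & ~P) xor ~R) | S = F | F = F
((R -> S) -> (~P | U)) | (((~Q & ~P) xor ~R) | S) = T | F = T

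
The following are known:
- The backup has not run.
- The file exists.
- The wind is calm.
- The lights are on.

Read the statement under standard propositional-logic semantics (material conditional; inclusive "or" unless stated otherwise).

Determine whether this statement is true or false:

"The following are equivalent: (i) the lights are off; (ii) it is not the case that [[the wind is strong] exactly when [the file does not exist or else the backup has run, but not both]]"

Let S = "the lights are on" (T), R = "the wind is strong" (F), Q = "the file exists" (T), P = "the backup has run" (F).
Parsed as ¬S ↔ ¬(R ↔ (¬Q ⊕ P))

¬S = ¬T = F
¬Q = ¬T = F
¬Q ⊕ P = F ⊕ F = F
R ↔ (¬Q ⊕ P) = F ↔ F = T
¬(R ↔ (¬Q ⊕ P)) = ¬T = F
¬S ↔ ¬(R ↔ (¬Q ⊕ P)) = F ↔ F = T

The statement is true.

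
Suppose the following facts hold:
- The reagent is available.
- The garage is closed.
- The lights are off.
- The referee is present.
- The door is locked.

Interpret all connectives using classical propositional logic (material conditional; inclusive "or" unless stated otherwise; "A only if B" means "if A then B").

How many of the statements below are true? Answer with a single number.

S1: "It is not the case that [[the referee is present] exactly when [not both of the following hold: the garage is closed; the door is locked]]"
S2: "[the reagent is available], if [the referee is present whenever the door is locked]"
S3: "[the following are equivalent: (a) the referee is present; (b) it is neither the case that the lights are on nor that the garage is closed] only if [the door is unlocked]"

3

Let S = "the referee is present" (True), Q = "the garage is closed" (True), U = "the door is locked" (True), P = "the reagent is available" (True), R = "the lights are on" (False).

S1: This is not (S iff (Q nand U)).

Q nand U = True nand True = False
S iff (Q nand U) = True iff False = False
not (S iff (Q nand U)) = not False = True
Hence S1 is true.

S2: Parsed as (U -> S) -> P

U -> S = True -> True = True
(U -> S) -> P = True -> True = True
Thus S2 is true.

S3: Formalization: (S iff (R nor Q)) -> not U

R nor Q = False nor True = False
S iff (R nor Q) = True iff False = False
not U = not True = False
(S iff (R nor Q)) -> not U = False -> False = True
Hence S3 is true.

Count: 3.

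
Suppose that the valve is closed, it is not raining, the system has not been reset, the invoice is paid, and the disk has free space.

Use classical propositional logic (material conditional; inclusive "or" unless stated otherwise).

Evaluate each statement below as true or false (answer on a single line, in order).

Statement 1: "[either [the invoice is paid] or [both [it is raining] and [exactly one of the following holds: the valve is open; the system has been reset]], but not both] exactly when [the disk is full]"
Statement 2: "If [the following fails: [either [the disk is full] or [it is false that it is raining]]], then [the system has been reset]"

Statement 1 F / Statement 2 T

Let S = "the invoice is paid" (T), Q = "it is raining" (F), P = "the valve is open" (F), R = "the system has been reset" (F), U = "the disk is full" (F).

Statement 1: In symbols: (S xor (Q & (P xor R))) <-> U

P xor R = F xor F = F
Q & (P xor R) = F & F = F
S xor (Q & (P xor R)) = T xor F = T
(S xor (Q & (P xor R))) <-> U = T <-> F = F
Hence Statement 1 is false.

Statement 2: Parsed as ~(U | ~Q) -> R

~Q = ~F = T
U | ~Q = F | T = T
~(U | ~Q) = ~T = F
~(U | ~Q) -> R = F -> F = T
Hence Statement 2 is true.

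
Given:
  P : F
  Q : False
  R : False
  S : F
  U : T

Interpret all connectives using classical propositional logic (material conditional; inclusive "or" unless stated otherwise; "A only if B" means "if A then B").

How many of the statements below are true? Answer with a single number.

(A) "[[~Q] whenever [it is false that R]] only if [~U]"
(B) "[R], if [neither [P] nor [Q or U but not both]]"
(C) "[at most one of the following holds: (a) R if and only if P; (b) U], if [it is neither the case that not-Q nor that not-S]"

(A): This is (¬R → ¬Q) → ¬U.

¬R = ¬F = T
¬Q = ¬F = T
¬R → ¬Q = T → T = T
¬U = ¬T = F
(¬R → ¬Q) → ¬U = T → F = F
So (A) is false.

(B): Parsed as (P ↓ (Q ⊕ U)) → R

Q ⊕ U = F ⊕ T = T
P ↓ (Q ⊕ U) = F ↓ T = F
(P ↓ (Q ⊕ U)) → R = F → F = T
Thus (B) is true.

(C): In symbols: (¬Q ↓ ¬S) → ((R ↔ P) ↑ U)

¬Q = ¬F = T
¬S = ¬F = T
¬Q ↓ ¬S = T ↓ T = F
R ↔ P = F ↔ F = T
(R ↔ P) ↑ U = T ↑ T = F
(¬Q ↓ ¬S) → ((R ↔ P) ↑ U) = F → F = T
Thus (C) is true.

2 of the 3 statements are true ((B), (C)).

2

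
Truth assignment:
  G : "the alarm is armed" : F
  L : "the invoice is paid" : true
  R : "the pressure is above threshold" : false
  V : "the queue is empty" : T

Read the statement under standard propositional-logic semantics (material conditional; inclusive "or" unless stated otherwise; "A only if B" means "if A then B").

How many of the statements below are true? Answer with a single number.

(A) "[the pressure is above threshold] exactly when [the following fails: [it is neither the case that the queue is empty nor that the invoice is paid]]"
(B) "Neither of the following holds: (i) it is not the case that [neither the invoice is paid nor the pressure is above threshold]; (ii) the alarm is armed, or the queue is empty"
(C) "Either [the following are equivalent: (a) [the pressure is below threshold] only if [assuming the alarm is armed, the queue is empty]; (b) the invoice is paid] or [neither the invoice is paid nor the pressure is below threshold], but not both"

(A): Parsed as R ↔ ¬(V ↓ L)

V ↓ L = T ↓ T = F
¬(V ↓ L) = ¬F = T
R ↔ ¬(V ↓ L) = F ↔ T = F
So (A) is false.

(B): Formalization: ¬(L ↓ R) ↓ (G ∨ V)

L ↓ R = T ↓ F = F
¬(L ↓ R) = ¬F = T
G ∨ V = F ∨ T = T
¬(L ↓ R) ↓ (G ∨ V) = T ↓ T = F
Thus (B) is false.

(C): Formalization: ((¬R → (G → V)) ↔ L) ⊕ (L ↓ ¬R)

¬R = ¬F = T
G → V = F → T = T
¬R → (G → V) = T → T = T
(¬R → (G → V)) ↔ L = T ↔ T = T
¬R = ¬F = T
L ↓ ¬R = T ↓ T = F
((¬R → (G → V)) ↔ L) ⊕ (L ↓ ¬R) = T ⊕ F = T
So (C) is true.

Count: 1.

1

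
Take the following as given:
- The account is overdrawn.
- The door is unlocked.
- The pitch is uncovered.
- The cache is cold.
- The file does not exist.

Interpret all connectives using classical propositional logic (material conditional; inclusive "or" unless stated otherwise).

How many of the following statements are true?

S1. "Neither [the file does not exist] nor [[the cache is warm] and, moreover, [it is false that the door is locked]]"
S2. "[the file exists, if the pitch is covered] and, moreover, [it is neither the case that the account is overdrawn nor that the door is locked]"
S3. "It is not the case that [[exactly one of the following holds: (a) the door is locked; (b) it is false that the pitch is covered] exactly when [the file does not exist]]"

0

Let N = "the file exists" (F), U = "the cache is warm" (F), D = "the door is locked" (F), H = "the pitch is covered" (F), S = "the account is overdrawn" (T).

S1: Parsed as ~N nor (U & ~D)

~N = ~F = T
~D = ~F = T
U & ~D = F & T = F
~N nor (U & ~D) = T nor F = F
Hence S1 is false.

S2: Formalization: (H -> N) & (S nor D)

H -> N = F -> F = T
S nor D = T nor F = F
(H -> N) & (S nor D) = T & F = F
Thus S2 is false.

S3: In symbols: ~((D xor ~H) <-> ~N)

~H = ~F = T
D xor ~H = F xor T = T
~N = ~F = T
(D xor ~H) <-> ~N = T <-> T = T
~((D xor ~H) <-> ~N) = ~T = F
Hence S3 is false.

True statements: 0 (none).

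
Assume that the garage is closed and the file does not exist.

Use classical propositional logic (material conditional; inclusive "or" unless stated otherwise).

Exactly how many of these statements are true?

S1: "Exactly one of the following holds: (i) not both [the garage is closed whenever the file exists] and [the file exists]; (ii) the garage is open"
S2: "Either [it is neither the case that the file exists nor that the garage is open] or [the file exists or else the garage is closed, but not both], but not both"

Let P = "the file exists" (F), R = "the garage is closed" (T).

S1: Formalization: ((P -> R) nand P) xor ~R

P -> R = F -> T = T
(P -> R) nand P = T nand F = T
~R = ~T = F
((P -> R) nand P) xor ~R = T xor F = T
So S1 is true.

S2: In symbols: (P nor ~R) xor (P xor R)

~R = ~T = F
P nor ~R = F nor F = T
P xor R = F xor T = T
(P nor ~R) xor (P xor R) = T xor T = F
So S2 is false.

1 of the 2 statements is true (S1).

1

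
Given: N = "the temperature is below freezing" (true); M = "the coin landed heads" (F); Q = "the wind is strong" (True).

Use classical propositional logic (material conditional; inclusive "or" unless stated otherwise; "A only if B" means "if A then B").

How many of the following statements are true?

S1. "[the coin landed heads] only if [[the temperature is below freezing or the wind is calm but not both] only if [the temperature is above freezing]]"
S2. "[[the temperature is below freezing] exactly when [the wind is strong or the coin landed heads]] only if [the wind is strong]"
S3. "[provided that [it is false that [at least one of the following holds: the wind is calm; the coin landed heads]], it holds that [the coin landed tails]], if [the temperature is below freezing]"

3

S1: Parsed as M -> ((N xor not Q) -> not N)

not Q = not True = False
N xor not Q = True xor False = True
not N = not True = False
(N xor not Q) -> not N = True -> False = False
M -> ((N xor not Q) -> not N) = False -> False = True
Thus S1 is true.

S2: Formalization: (N iff (Q or M)) -> Q

Q or M = True or False = True
N iff (Q or M) = True iff True = True
(N iff (Q or M)) -> Q = True -> True = True
Hence S2 is true.

S3: In symbols: N -> (not (not Q or M) -> not M)

not Q = not True = False
not Q or M = False or False = False
not (not Q or M) = not False = True
not M = not False = True
not (not Q or M) -> not M = True -> True = True
N -> (not (not Q or M) -> not M) = True -> True = True
Hence S3 is true.

Count: 3.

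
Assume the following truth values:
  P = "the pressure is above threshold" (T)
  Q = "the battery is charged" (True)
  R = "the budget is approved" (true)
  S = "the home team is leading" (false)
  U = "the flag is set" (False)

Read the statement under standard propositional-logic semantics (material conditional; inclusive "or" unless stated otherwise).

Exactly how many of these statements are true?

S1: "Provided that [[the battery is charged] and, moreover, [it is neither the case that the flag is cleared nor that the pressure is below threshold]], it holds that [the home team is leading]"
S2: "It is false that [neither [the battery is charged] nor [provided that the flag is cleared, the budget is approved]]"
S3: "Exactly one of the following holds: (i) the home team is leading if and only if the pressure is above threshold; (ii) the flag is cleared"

3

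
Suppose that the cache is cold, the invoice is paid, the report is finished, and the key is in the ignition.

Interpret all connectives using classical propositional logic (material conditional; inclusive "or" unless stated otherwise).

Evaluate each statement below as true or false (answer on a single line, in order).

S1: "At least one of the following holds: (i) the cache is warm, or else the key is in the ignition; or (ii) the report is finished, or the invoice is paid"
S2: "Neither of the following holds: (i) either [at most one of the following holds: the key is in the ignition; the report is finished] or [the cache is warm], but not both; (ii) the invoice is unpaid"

S1 True; S2 True

Let P = "the cache is warm" (F), S = "the key is in the ignition" (T), R = "the report is finished" (T), Q = "the invoice is paid" (T).

S1: Parsed as (P ∨ S) ∨ (R ∨ Q)

P ∨ S = F ∨ T = T
R ∨ Q = T ∨ T = T
(P ∨ S) ∨ (R ∨ Q) = T ∨ T = T
So S1 is true.

S2: In symbols: ((S ↑ R) ⊕ P) ↓ ¬Q

S ↑ R = T ↑ T = F
(S ↑ R) ⊕ P = F ⊕ F = F
¬Q = ¬T = F
((S ↑ R) ⊕ P) ↓ ¬Q = F ↓ F = T
Hence S2 is true.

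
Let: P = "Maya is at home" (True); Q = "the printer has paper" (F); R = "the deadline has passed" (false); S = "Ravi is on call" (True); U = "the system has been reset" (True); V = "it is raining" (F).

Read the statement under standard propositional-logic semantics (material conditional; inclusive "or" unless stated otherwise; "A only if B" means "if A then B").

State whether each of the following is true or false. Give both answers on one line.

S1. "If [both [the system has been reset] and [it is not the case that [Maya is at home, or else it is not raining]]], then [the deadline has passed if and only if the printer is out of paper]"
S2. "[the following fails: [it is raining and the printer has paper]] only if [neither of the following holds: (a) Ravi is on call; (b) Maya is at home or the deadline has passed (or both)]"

S1 true / S2 false

S1: Formalization: (U ∧ ¬(P ∨ ¬V)) → (R ↔ ¬Q)

¬V = ¬F = T
P ∨ ¬V = T ∨ T = T
¬(P ∨ ¬V) = ¬T = F
U ∧ ¬(P ∨ ¬V) = T ∧ F = F
¬Q = ¬F = T
R ↔ ¬Q = F ↔ T = F
(U ∧ ¬(P ∨ ¬V)) → (R ↔ ¬Q) = F → F = T
Thus S1 is true.

S2: Parsed as ¬(V ∧ Q) → (S ↓ (P ∨ R))

V ∧ Q = F ∧ F = F
¬(V ∧ Q) = ¬F = T
P ∨ R = T ∨ F = T
S ↓ (P ∨ R) = T ↓ T = F
¬(V ∧ Q) → (S ↓ (P ∨ R)) = T → F = F
Hence S2 is false.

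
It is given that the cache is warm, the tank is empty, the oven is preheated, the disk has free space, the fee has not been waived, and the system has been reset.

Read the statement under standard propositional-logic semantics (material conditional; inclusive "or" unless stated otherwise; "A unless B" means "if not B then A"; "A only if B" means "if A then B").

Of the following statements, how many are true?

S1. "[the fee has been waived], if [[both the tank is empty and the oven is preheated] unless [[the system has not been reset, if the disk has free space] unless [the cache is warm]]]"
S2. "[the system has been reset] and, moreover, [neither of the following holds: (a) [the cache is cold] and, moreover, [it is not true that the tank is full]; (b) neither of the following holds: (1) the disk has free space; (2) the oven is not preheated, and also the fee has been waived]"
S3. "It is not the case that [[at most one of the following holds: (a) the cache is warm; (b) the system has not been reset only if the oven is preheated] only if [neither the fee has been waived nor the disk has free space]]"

1

Let Q = "the tank is full" (F), R = "the oven is preheated" (T), S = "the disk is full" (F), V = "the system has been reset" (T), P = "the cache is warm" (T), U = "the fee has been waived" (F).

S1: Formalization: ((¬Q ∧ R) ∨ ((¬S → ¬V) ∨ P)) → U

¬Q = ¬F = T
¬Q ∧ R = T ∧ T = T
¬S = ¬F = T
¬V = ¬T = F
¬S → ¬V = T → F = F
(¬S → ¬V) ∨ P = F ∨ T = T
(¬Q ∧ R) ∨ ((¬S → ¬V) ∨ P) = T ∨ T = T
((¬Q ∧ R) ∨ ((¬S → ¬V) ∨ P)) → U = T → F = F
Thus S1 is false.

S2: This is V ∧ ((¬P ∧ ¬Q) ↓ (¬S ↓ (¬R ∧ U))).

¬P = ¬T = F
¬Q = ¬F = T
¬P ∧ ¬Q = F ∧ T = F
¬S = ¬F = T
¬R = ¬T = F
¬R ∧ U = F ∧ F = F
¬S ↓ (¬R ∧ U) = T ↓ F = F
(¬P ∧ ¬Q) ↓ (¬S ↓ (¬R ∧ U)) = F ↓ F = T
V ∧ ((¬P ∧ ¬Q) ↓ (¬S ↓ (¬R ∧ U))) = T ∧ T = T
So S2 is true.

S3: In symbols: ¬((P ↑ (¬V → R)) → (U ↓ ¬S))

¬V = ¬T = F
¬V → R = F → T = T
P ↑ (¬V → R) = T ↑ T = F
¬S = ¬F = T
U ↓ ¬S = F ↓ T = F
(P ↑ (¬V → R)) → (U ↓ ¬S) = F → F = T
¬((P ↑ (¬V → R)) → (U ↓ ¬S)) = ¬T = F
Hence S3 is false.

1 of the 3 statements is true (S2).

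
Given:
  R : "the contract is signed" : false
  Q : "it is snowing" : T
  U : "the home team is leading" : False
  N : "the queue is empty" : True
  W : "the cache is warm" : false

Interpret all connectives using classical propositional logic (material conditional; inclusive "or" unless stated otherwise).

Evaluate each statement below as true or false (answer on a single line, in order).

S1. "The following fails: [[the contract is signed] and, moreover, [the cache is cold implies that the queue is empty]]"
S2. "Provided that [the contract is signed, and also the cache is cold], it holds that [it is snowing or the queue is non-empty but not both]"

S1: Parsed as ~(R & (~W -> N))

~W = ~F = T
~W -> N = T -> T = T
R & (~W -> N) = F & T = F
~(R & (~W -> N)) = ~F = T
Hence S1 is true.

S2: This is (R & ~W) -> (Q xor ~N).

~W = ~F = T
R & ~W = F & T = F
~N = ~T = F
Q xor ~N = T xor F = T
(R & ~W) -> (Q xor ~N) = F -> T = T
Hence S2 is true.

S1 T, S2 T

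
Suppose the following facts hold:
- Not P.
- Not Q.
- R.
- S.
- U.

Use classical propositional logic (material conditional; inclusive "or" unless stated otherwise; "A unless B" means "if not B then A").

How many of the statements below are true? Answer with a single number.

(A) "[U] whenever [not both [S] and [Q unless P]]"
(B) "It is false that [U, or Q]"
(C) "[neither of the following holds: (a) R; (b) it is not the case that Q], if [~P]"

(A): In symbols: (S nand (Q or P)) -> U

Q or P = False or False = False
S nand (Q or P) = True nand False = True
(S nand (Q or P)) -> U = True -> True = True
So (A) is true.

(B): Parsed as not (U or Q)

U or Q = True or False = True
not (U or Q) = not True = False
Hence (B) is false.

(C): Parsed as not P -> (R nor not Q)

not P = not False = True
not Q = not False = True
R nor not Q = True nor True = False
not P -> (R nor not Q) = True -> False = False
Hence (C) is false.

True statements: 1.

1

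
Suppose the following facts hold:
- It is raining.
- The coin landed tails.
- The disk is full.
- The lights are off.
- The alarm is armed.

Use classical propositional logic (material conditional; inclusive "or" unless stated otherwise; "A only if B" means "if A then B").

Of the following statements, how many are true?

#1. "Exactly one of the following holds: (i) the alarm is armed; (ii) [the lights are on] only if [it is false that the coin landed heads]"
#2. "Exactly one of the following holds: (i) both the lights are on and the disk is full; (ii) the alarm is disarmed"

Let K = "the alarm is armed" (T), H = "the lights are on" (F), G = "the coin landed heads" (F), Q = "the disk is full" (T).

#1: Parsed as K xor (H -> ~G)

~G = ~F = T
H -> ~G = F -> T = T
K xor (H -> ~G) = T xor T = F
Thus #1 is false.

#2: Formalization: (H & Q) xor ~K

H & Q = F & T = F
~K = ~T = F
(H & Q) xor ~K = F xor F = F
Thus #2 is false.

Count: 0.

0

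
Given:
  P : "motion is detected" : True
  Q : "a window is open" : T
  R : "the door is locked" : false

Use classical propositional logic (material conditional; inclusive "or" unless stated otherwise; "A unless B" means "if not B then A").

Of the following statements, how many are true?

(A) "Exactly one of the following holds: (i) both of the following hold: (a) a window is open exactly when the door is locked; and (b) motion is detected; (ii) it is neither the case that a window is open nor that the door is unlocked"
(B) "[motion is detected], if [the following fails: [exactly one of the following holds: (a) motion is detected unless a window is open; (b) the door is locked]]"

(A): In symbols: ((Q iff R) and P) xor (Q nor not R)

Q iff R = True iff False = False
(Q iff R) and P = False and True = False
not R = not False = True
Q nor not R = True nor True = False
((Q iff R) and P) xor (Q nor not R) = False xor False = False
Hence (A) is false.

(B): In symbols: not ((P or Q) xor R) -> P

P or Q = True or True = True
(P or Q) xor R = True xor False = True
not ((P or Q) xor R) = not True = False
not ((P or Q) xor R) -> P = False -> True = True
So (B) is true.

Count: 1.

1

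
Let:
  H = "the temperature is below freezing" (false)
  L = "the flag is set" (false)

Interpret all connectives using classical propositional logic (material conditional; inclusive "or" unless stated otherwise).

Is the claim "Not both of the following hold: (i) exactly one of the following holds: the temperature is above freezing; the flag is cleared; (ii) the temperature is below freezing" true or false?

Parsed as (not H xor not L) nand H

not H = not False = True
not L = not False = True
not H xor not L = True xor True = False
(not H xor not L) nand H = False nand False = True

True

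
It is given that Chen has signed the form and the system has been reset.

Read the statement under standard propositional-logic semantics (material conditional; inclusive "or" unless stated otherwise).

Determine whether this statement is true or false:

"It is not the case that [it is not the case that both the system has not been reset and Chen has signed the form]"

Let M = "the system has been reset" (T), S = "Chen has signed the form" (T).
In symbols: ~(~M nand S)

~M = ~T = F
~M nand S = F nand T = T
~(~M nand S) = ~T = F

False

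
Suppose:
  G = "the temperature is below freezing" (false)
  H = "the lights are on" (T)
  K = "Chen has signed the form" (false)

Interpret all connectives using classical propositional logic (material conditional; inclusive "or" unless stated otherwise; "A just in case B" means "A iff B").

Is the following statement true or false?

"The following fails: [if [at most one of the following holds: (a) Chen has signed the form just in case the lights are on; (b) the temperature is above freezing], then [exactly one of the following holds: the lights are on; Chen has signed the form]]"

Values: K=F, H=T, G=F.
Formalization: ~(((K <-> H) nand ~G) -> (H xor K))

K <-> H = F <-> T = F
~G = ~F = T
(K <-> H) nand ~G = F nand T = T
H xor K = T xor F = T
((K <-> H) nand ~G) -> (H xor K) = T -> T = T
~(((K <-> H) nand ~G) -> (H xor K)) = ~T = F

The statement is false.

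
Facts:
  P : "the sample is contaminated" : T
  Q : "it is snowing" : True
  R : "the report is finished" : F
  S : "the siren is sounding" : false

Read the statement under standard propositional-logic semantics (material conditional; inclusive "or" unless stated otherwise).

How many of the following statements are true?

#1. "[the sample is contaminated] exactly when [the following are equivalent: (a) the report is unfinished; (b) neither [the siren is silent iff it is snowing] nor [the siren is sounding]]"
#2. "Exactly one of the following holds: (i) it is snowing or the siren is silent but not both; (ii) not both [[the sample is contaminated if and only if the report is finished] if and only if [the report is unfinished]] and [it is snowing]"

#1: This is P ↔ (¬R ↔ ((¬S ↔ Q) ↓ S)).

¬R = ¬F = T
¬S = ¬F = T
¬S ↔ Q = T ↔ T = T
(¬S ↔ Q) ↓ S = T ↓ F = F
¬R ↔ ((¬S ↔ Q) ↓ S) = T ↔ F = F
P ↔ (¬R ↔ ((¬S ↔ Q) ↓ S)) = T ↔ F = F
Thus #1 is false.

#2: In symbols: (Q ⊕ ¬S) ⊕ (((P ↔ R) ↔ ¬R) ↑ Q)

¬S = ¬F = T
Q ⊕ ¬S = T ⊕ T = F
P ↔ R = T ↔ F = F
¬R = ¬F = T
(P ↔ R) ↔ ¬R = F ↔ T = F
((P ↔ R) ↔ ¬R) ↑ Q = F ↑ T = T
(Q ⊕ ¬S) ⊕ (((P ↔ R) ↔ ¬R) ↑ Q) = F ⊕ T = T
Hence #2 is true.

Count: 1.

1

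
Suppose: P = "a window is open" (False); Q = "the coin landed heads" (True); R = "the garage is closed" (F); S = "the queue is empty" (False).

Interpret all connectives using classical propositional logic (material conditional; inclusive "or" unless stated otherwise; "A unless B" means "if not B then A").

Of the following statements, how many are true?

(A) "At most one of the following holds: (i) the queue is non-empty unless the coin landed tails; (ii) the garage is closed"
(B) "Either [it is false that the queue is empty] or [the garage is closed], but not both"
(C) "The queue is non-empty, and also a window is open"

2

(A): Parsed as (~S | ~Q) nand R

~S = ~F = T
~Q = ~T = F
~S | ~Q = T | F = T
(~S | ~Q) nand R = T nand F = T
So (A) is true.

(B): This is ~S xor R.

~S = ~F = T
~S xor R = T xor F = T
Hence (B) is true.

(C): Formalization: ~S & P

~S = ~F = T
~S & P = T & F = F
Thus (C) is false.

True statements: 2 ((A), (B)).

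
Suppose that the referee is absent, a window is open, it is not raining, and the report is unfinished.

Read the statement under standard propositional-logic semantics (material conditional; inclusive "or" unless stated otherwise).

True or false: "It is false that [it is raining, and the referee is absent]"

True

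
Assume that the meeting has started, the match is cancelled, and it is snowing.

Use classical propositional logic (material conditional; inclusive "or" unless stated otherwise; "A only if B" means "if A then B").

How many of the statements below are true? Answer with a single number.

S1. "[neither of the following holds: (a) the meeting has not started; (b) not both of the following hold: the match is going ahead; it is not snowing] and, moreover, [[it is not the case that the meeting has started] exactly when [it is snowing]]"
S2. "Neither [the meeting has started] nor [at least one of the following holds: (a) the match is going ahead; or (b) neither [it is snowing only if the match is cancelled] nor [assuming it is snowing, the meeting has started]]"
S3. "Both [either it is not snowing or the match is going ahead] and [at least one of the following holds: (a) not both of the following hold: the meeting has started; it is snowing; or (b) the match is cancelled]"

Let W = "the meeting has started" (T), P = "the match is cancelled" (T), D = "it is snowing" (T).

S1: In symbols: (¬W ↓ (¬P ↑ ¬D)) ∧ (¬W ↔ D)

¬W = ¬T = F
¬P = ¬T = F
¬D = ¬T = F
¬P ↑ ¬D = F ↑ F = T
¬W ↓ (¬P ↑ ¬D) = F ↓ T = F
¬W = ¬T = F
¬W ↔ D = F ↔ T = F
(¬W ↓ (¬P ↑ ¬D)) ∧ (¬W ↔ D) = F ∧ F = F
Thus S1 is false.

S2: Formalization: W ↓ (¬P ∨ ((D → P) ↓ (D → W)))

¬P = ¬T = F
D → P = T → T = T
D → W = T → T = T
(D → P) ↓ (D → W) = T ↓ T = F
¬P ∨ ((D → P) ↓ (D → W)) = F ∨ F = F
W ↓ (¬P ∨ ((D → P) ↓ (D → W))) = T ↓ F = F
So S2 is false.

S3: Formalization: (¬D ∨ ¬P) ∧ ((W ↑ D) ∨ P)

¬D = ¬T = F
¬P = ¬T = F
¬D ∨ ¬P = F ∨ F = F
W ↑ D = T ↑ T = F
(W ↑ D) ∨ P = F ∨ T = T
(¬D ∨ ¬P) ∧ ((W ↑ D) ∨ P) = F ∧ T = F
Hence S3 is false.

0 of the 3 statements are true (none).

0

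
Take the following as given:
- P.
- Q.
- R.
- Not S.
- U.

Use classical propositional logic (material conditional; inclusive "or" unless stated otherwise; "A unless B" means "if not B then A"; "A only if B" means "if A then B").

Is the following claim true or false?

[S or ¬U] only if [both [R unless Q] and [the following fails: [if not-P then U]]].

true

In symbols: (S ∨ ¬U) → ((R ∨ Q) ∧ ¬(¬P → U))

¬U = ¬T = F
S ∨ ¬U = F ∨ F = F
R ∨ Q = T ∨ T = T
¬P = ¬T = F
¬P → U = F → T = T
¬(¬P → U) = ¬T = F
(R ∨ Q) ∧ ¬(¬P → U) = T ∧ F = F
(S ∨ ¬U) → ((R ∨ Q) ∧ ¬(¬P → U)) = F → F = T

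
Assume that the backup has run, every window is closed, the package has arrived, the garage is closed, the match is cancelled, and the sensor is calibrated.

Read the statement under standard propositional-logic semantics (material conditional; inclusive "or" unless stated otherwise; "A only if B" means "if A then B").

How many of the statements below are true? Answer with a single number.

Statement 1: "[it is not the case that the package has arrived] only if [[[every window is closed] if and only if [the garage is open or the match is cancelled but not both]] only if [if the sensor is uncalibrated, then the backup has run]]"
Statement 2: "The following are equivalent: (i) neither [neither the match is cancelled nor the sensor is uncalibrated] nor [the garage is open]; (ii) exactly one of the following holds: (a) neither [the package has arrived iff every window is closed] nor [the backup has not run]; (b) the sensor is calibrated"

Let L = "the package has arrived" (True), H = "a window is open" (False), R = "the garage is closed" (True), Q = "the match is cancelled" (True), W = "the sensor is calibrated" (True), U = "the backup has run" (True).

Statement 1: In symbols: not L -> ((not H iff (not R xor Q)) -> (not W -> U))

not L = not True = False
not H = not False = True
not R = not True = False
not R xor Q = False xor True = True
not H iff (not R xor Q) = True iff True = True
not W = not True = False
not W -> U = False -> True = True
(not H iff (not R xor Q)) -> (not W -> U) = True -> True = True
not L -> ((not H iff (not R xor Q)) -> (not W -> U)) = False -> True = True
Hence Statement 1 is true.

Statement 2: Parsed as ((Q nor not W) nor not R) iff (((L iff not H) nor not U) xor W)

not W = not True = False
Q nor not W = True nor False = False
not R = not True = False
(Q nor not W) nor not R = False nor False = True
not H = not False = True
L iff not H = True iff True = True
not U = not True = False
(L iff not H) nor not U = True nor False = False
((L iff not H) nor not U) xor W = False xor True = True
((Q nor not W) nor not R) iff (((L iff not H) nor not U) xor W) = True iff True = True
So Statement 2 is true.

2 of the 2 statements are true (Statement 1, Statement 2).

2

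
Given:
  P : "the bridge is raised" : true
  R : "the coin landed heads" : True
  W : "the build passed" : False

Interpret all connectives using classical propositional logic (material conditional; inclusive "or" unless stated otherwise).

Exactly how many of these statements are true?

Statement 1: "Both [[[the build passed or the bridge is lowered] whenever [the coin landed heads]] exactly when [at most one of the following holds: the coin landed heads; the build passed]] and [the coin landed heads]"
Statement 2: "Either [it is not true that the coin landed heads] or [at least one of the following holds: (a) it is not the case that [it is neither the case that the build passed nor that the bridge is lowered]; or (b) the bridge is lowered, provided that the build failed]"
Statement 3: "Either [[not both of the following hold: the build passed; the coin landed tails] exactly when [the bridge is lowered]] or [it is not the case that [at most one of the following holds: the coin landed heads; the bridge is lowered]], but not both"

Statement 1: In symbols: ((R -> (W or not P)) iff (R nand W)) and R

not P = not True = False
W or not P = False or False = False
R -> (W or not P) = True -> False = False
R nand W = True nand False = True
(R -> (W or not P)) iff (R nand W) = False iff True = False
((R -> (W or not P)) iff (R nand W)) and R = False and True = False
Hence Statement 1 is false.

Statement 2: Formalization: not R or (not (W nor not P) or (not W -> not P))

not R = not True = False
not P = not True = False
W nor not P = False nor False = True
not (W nor not P) = not True = False
not W = not False = True
not P = not True = False
not W -> not P = True -> False = False
not (W nor not P) or (not W -> not P) = False or False = False
not R or (not (W nor not P) or (not W -> not P)) = False or False = False
Thus Statement 2 is false.

Statement 3: Formalization: ((W nand not R) iff not P) xor not (R nand not P)

not R = not True = False
W nand not R = False nand False = True
not P = not True = False
(W nand not R) iff not P = True iff False = False
not P = not True = False
R nand not P = True nand False = True
not (R nand not P) = not True = False
((W nand not R) iff not P) xor not (R nand not P) = False xor False = False
Hence Statement 3 is false.

Count: 0.

0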